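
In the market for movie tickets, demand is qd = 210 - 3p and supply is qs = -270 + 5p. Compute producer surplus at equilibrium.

Producer surplus = 90

Equilibrium: 210 - 3p = -270 + 5p gives p* = 60, q* = 30.
Supply starts at p = 54 (where qs = 0).
PS = ½(60 − 54)(30) = 90.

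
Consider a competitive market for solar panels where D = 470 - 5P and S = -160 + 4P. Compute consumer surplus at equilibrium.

Consumer surplus = 1440

Equilibrium: 470 - 5P = -160 + 4P gives P* = 70, Q* = 120.
Demand choke price (D = 0): P = 94.
CS = ½(94 − 70)(120) = 1440.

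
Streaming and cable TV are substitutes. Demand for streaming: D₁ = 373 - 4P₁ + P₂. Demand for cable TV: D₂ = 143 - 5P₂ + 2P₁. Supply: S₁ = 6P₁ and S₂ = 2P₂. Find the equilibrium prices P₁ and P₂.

P₁ = 40.5, P₂ = 32

Market 1: 373 - 4P₁ + P₂ = 6P₁ → 10P₁ - P₂ = 373.
Market 2: 7P₂ - 2P₁ = 143.
Eliminating P₂: 7×(1) + 1×(2) gives 68P₁ = 2754, so P₁ = 40.5.
Back-substitute into (2): P₂ = (143 + 2×40.5) / 7 = 32.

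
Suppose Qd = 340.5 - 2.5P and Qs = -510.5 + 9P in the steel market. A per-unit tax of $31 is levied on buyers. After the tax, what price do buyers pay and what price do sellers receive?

Buyers pay 2260/23, sellers receive 1547/23

Pre-tax equilibrium: P* = 74, Q* = 155.5.
Tax on buyers shifts demand to Qd = 340.5 − 2.5(P + 31) = 263 - 2.5P.
263 - 2.5P = -510.5 + 9P gives seller price Ps = 1547/23; buyers pay Pb = 1547/23 + 31 = 2260/23.
New quantity: Q = 340.5 − 2.5(2260/23) = 4363/46.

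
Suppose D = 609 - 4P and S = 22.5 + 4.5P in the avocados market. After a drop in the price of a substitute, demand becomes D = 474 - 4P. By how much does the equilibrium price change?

Original equilibrium: P* = 69, Q* = 333.
New equilibrium: 474 - 4P = 22.5 + 4.5P, so 451.5 = 8.5P and P' = 903/17; Q' = 474 − 4(903/17) = 4446/17.
Change in price: 903/17 − 69 = -270/17.

ΔP = -270/17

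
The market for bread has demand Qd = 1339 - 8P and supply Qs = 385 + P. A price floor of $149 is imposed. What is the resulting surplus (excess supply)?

Equilibrium price would be P* = 106, so the floor at 149 binds.
At P = 149: Qd = 147, Qs = 534.
Surplus = 534 − 147 = 387.

Surplus = 387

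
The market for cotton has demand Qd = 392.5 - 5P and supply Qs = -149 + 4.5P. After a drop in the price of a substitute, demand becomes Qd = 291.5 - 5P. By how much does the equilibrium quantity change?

ΔQ = -909/19

Original equilibrium: P* = 57, Q* = 107.5.
New equilibrium: 291.5 - 5P = -149 + 4.5P, so 440.5 = 9.5P and P' = 881/19; Q' = 291.5 − 5(881/19) = 2267/38.
Change in quantity: 2267/38 − 107.5 = -909/19.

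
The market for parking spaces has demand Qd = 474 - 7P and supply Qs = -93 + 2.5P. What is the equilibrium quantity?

Set Qd = Qs: 474 - 7P = -93 + 2.5P.
567 = 9.5P, so P* = 1134/19.
Q* = 474 − 7(1134/19) = 1068/19.

Q* = 1068/19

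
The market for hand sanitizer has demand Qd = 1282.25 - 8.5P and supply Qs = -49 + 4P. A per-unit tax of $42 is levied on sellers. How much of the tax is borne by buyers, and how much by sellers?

Buyers bear $13.44, sellers bear $28.56

Pre-tax equilibrium: P* = 106.5, Q* = 377.
Tax on sellers shifts supply to Qs = -49 + 4(P − 42) = -217 + 4P.
1282.25 - 8.5P = -217 + 4P gives buyer price Pb = 119.94; sellers receive Ps = 119.94 − 42 = 77.94.
New quantity: Q = 1282.25 − 8.5(119.94) = 262.76.
Buyer burden = 119.94 − 106.5 = 13.44; seller burden = 106.5 − 77.94 = 28.56.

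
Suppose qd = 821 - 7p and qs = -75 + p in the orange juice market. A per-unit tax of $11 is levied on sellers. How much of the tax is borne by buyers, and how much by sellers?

Buyers bear $1.375, sellers bear $9.625

Pre-tax equilibrium: p* = 112, q* = 37.
Tax on sellers shifts supply to qs = -75 + 1(p − 11) = -86 + p.
821 - 7p = -86 + p gives buyer price pb = 113.375; sellers receive ps = 113.375 − 11 = 102.375.
New quantity: q = 821 − 7(113.375) = 27.375.
Buyer burden = 113.375 − 112 = 1.375; seller burden = 112 − 102.375 = 9.625.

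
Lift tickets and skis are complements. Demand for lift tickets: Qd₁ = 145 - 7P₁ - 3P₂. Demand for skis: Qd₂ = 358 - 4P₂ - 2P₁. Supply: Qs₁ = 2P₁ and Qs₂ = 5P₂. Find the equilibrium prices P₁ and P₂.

Market 1: 145 - 7P₁ - 3P₂ = 2P₁ → 9P₁ + 3P₂ = 145.
Market 2: 9P₂ + 2P₁ = 358.
Eliminating P₂: 9×(1) − 3×(2) gives 75P₁ = 231, so P₁ = 3.08.
Back-substitute into (2): P₂ = (358 − 2×3.08) / 9 = 2932/75.

P₁ = 3.08, P₂ = 2932/75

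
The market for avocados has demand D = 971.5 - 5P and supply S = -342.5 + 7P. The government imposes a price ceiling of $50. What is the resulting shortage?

Shortage = 714

Equilibrium price would be P* = 109.5, so the ceiling at 50 binds.
At P = 50: D = 971.5 − 5(50) = 721.5, S = -342.5 + 7(50) = 7.5.
Shortage = 721.5 − 7.5 = 714.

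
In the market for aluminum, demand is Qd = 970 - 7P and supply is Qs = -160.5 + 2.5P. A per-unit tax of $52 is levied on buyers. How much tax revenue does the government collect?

Tax revenue = 40716/19

Pre-tax equilibrium: P* = 119, Q* = 137.
Tax on buyers shifts demand to Qd = 970 − 7(P + 52) = 606 - 7P.
606 - 7P = -160.5 + 2.5P gives seller price Ps = 1533/19; buyers pay Pb = 1533/19 + 52 = 2521/19.
New quantity: Q = 970 − 7(2521/19) = 783/19.
Revenue = 52 × 783/19 = 40716/19.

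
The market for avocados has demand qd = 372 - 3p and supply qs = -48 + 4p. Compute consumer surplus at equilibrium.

Consumer surplus = 6144

Equilibrium: 372 - 3p = -48 + 4p gives p* = 60, q* = 192.
Demand choke price (qd = 0): p = 124.
CS = ½(124 − 60)(192) = 6144.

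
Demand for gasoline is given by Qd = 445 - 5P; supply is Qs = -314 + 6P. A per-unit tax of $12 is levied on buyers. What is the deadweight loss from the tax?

Pre-tax equilibrium: P* = 69, Q* = 100.
Tax on buyers shifts demand to Qd = 445 − 5(P + 12) = 385 - 5P.
385 - 5P = -314 + 6P gives seller price Ps = 699/11; buyers pay Pb = 699/11 + 12 = 831/11.
New quantity: Q = 445 − 5(831/11) = 740/11.
DWL = ½ × 12 × (100 − 740/11) = 2160/11.

Deadweight loss = 2160/11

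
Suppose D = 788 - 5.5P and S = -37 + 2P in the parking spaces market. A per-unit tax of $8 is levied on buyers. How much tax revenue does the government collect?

Pre-tax equilibrium: P* = 110, Q* = 183.
Tax on buyers shifts demand to D = 788 − 5.5(P + 8) = 744 - 5.5P.
744 - 5.5P = -37 + 2P gives seller price Ps = 1562/15; buyers pay Pb = 1562/15 + 8 = 1682/15.
New quantity: Q = 788 − 5.5(1682/15) = 2569/15.
Revenue = 8 × 2569/15 = 20552/15.

Tax revenue = 20552/15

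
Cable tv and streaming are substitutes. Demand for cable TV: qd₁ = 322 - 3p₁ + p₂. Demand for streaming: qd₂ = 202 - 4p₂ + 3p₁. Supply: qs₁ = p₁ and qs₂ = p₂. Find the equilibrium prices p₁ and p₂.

p₁ = 1812/17, p₂ = 1774/17

Market 1: 322 - 3p₁ + p₂ = p₁ → 4p₁ - p₂ = 322.
Market 2: 5p₂ - 3p₁ = 202.
Eliminating p₂: 5×(1) + 1×(2) gives 17p₁ = 1812, so p₁ = 1812/17.
Back-substitute into (2): p₂ = (202 + 3×1812/17) / 5 = 1774/17.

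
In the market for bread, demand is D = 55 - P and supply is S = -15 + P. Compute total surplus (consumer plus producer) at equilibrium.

Total surplus = 400

Equilibrium: 55 - P = -15 + P gives P* = 35, Q* = 20.
Demand choke price: P = 55; supply starts at P = 15.
CS = ½(55 − 35)(20) = 200; PS = ½(35 − 15)(20) = 200.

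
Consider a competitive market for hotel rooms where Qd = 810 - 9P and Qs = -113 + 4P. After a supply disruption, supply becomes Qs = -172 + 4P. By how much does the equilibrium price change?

Original equilibrium: P* = 71, Q* = 171.
New equilibrium: 810 - 9P = -172 + 4P, so 982 = 13P and P' = 982/13; Q' = 810 − 9(982/13) = 1692/13.
Change in price: 982/13 − 71 = 59/13.

ΔP = 59/13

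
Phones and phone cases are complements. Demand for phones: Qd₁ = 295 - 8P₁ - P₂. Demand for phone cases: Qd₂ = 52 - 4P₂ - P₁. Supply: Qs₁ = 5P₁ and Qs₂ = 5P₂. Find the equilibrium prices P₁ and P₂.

Market 1: 295 - 8P₁ - P₂ = 5P₁ → 13P₁ + P₂ = 295.
Market 2: 9P₂ + P₁ = 52.
Eliminating P₂: 9×(1) − 1×(2) gives 116P₁ = 2603, so P₁ = 2603/116.
Back-substitute into (2): P₂ = (52 − 1×2603/116) / 9 = 381/116.

P₁ = 2603/116, P₂ = 381/116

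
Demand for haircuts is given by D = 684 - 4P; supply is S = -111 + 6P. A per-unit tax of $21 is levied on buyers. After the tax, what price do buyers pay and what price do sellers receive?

Pre-tax equilibrium: P* = 79.5, Q* = 366.
Tax on buyers shifts demand to D = 684 − 4(P + 21) = 600 - 4P.
600 - 4P = -111 + 6P gives seller price Ps = 71.1; buyers pay Pb = 71.1 + 21 = 92.1.
New quantity: Q = 684 − 4(92.1) = 315.6.

Buyers pay $92.1, sellers receive $71.1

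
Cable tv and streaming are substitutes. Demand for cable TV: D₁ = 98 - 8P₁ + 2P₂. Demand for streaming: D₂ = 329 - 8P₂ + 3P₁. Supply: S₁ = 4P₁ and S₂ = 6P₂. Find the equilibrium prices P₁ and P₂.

Market 1: 98 - 8P₁ + 2P₂ = 4P₁ → 12P₁ - 2P₂ = 98.
Market 2: 14P₂ - 3P₁ = 329.
Eliminating P₂: 14×(1) + 2×(2) gives 162P₁ = 2030, so P₁ = 1015/81.
Back-substitute into (2): P₂ = (329 + 3×1015/81) / 14 = 707/27.

P₁ = 1015/81, P₂ = 707/27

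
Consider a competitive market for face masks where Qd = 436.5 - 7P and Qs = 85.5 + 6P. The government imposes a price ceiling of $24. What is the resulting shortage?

Equilibrium price would be P* = 27, so the ceiling at 24 binds.
At P = 24: Qd = 436.5 − 7(24) = 268.5, Qs = 85.5 + 6(24) = 229.5.
Shortage = 268.5 − 229.5 = 39.

Shortage = 39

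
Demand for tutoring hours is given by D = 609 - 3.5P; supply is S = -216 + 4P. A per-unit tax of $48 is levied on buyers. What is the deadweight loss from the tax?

Deadweight loss = 2150.4

Pre-tax equilibrium: P* = 110, Q* = 224.
Tax on buyers shifts demand to D = 609 − 3.5(P + 48) = 441 - 3.5P.
441 - 3.5P = -216 + 4P gives seller price Ps = 87.6; buyers pay Pb = 87.6 + 48 = 135.6.
New quantity: Q = 609 − 3.5(135.6) = 134.4.
DWL = ½ × 48 × (224 − 134.4) = 2150.4.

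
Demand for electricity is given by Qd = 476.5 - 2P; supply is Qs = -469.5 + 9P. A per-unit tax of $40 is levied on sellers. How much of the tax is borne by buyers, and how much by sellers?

Buyers bear 360/11, sellers bear 80/11

Pre-tax equilibrium: P* = 86, Q* = 304.5.
Tax on sellers shifts supply to Qs = -469.5 + 9(P − 40) = -829.5 + 9P.
476.5 - 2P = -829.5 + 9P gives buyer price Pb = 1306/11; sellers receive Ps = 1306/11 − 40 = 866/11.
New quantity: Q = 476.5 − 2(1306/11) = 5259/22.
Buyer burden = 1306/11 − 86 = 360/11; seller burden = 86 − 866/11 = 80/11.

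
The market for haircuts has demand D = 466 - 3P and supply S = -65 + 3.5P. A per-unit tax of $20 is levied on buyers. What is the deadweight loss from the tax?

Pre-tax equilibrium: P* = 1062/13, Q* = 2872/13.
Tax on buyers shifts demand to D = 466 − 3(P + 20) = 406 - 3P.
406 - 3P = -65 + 3.5P gives seller price Ps = 942/13; buyers pay Pb = 942/13 + 20 = 1202/13.
New quantity: Q = 466 − 3(1202/13) = 2452/13.
DWL = ½ × 20 × (2872/13 − 2452/13) = 4200/13.

Deadweight loss = 4200/13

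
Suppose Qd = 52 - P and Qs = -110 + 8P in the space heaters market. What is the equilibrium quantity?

Set Qd = Qs: 52 - P = -110 + 8P.
162 = 9P, so P* = 18.
Q* = 52 − 1(18) = 34.

Q* = 34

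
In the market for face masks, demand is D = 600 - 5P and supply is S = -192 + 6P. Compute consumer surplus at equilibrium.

Equilibrium: 600 - 5P = -192 + 6P gives P* = 72, Q* = 240.
Demand choke price (D = 0): P = 120.
CS = ½(120 − 72)(240) = 5760.

Consumer surplus = 5760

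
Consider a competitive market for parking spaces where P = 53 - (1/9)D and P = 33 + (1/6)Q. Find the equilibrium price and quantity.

Set the two price expressions equal: 53 - (1/9)Q = 33 + (1/6)Q.
20 = (5/18)Q, so Q* = 72.
P* = 53 − (1/9)(72) = 45.

P* = 45, Q* = 72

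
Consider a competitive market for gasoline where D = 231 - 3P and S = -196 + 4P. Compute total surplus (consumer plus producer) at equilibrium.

Total surplus = 672

Equilibrium: 231 - 3P = -196 + 4P gives P* = 61, Q* = 48.
Demand choke price: P = 77; supply starts at P = 49.
CS = ½(77 − 61)(48) = 384; PS = ½(61 − 49)(48) = 288.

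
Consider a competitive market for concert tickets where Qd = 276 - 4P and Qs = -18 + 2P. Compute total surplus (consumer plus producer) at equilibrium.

Equilibrium: 276 - 4P = -18 + 2P gives P* = 49, Q* = 80.
Demand choke price: P = 69; supply starts at P = 9.
CS = ½(69 − 49)(80) = 800; PS = ½(49 − 9)(80) = 1600.

Total surplus = 2400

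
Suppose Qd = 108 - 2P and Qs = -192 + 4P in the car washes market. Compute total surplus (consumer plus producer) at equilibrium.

Total surplus = 24

Equilibrium: 108 - 2P = -192 + 4P gives P* = 50, Q* = 8.
Demand choke price: P = 54; supply starts at P = 48.
CS = ½(54 − 50)(8) = 16; PS = ½(50 − 48)(8) = 8.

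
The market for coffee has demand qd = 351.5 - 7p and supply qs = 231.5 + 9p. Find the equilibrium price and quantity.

p* = 7.5, q* = 299

Set qd = qs: 351.5 - 7p = 231.5 + 9p.
120 = 16p, so p* = 7.5.
q* = 351.5 − 7(7.5) = 299.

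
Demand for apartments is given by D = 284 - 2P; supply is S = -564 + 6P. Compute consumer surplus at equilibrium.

Equilibrium: 284 - 2P = -564 + 6P gives P* = 106, Q* = 72.
Demand choke price (D = 0): P = 142.
CS = ½(142 − 106)(72) = 1296.

Consumer surplus = 1296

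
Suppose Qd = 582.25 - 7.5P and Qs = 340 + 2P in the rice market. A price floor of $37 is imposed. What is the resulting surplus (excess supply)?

Equilibrium price would be P* = 25.5, so the floor at 37 binds.
At P = 37: Qd = 304.75, Qs = 414.
Surplus = 414 − 304.75 = 109.25.

Surplus = 109.25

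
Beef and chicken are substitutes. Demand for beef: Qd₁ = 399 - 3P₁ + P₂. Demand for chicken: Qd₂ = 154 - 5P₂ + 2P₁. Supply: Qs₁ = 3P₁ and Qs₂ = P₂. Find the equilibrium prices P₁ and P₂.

Market 1: 399 - 3P₁ + P₂ = 3P₁ → 6P₁ - P₂ = 399.
Market 2: 6P₂ - 2P₁ = 154.
Eliminating P₂: 6×(1) + 1×(2) gives 34P₁ = 2548, so P₁ = 1274/17.
Back-substitute into (2): P₂ = (154 + 2×1274/17) / 6 = 861/17.

P₁ = 1274/17, P₂ = 861/17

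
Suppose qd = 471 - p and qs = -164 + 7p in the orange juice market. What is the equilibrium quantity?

Set qd = qs: 471 - p = -164 + 7p.
635 = 8p, so p* = 79.375.
q* = 471 − 1(79.375) = 391.625.

q* = 391.625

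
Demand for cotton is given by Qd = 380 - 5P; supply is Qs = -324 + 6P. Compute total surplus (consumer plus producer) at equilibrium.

Equilibrium: 380 - 5P = -324 + 6P gives P* = 64, Q* = 60.
Demand choke price: P = 76; supply starts at P = 54.
CS = ½(76 − 64)(60) = 360; PS = ½(64 − 54)(60) = 300.

Total surplus = 660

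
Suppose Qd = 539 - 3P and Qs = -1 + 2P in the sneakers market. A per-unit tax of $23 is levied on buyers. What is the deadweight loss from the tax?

Pre-tax equilibrium: P* = 108, Q* = 215.
Tax on buyers shifts demand to Qd = 539 − 3(P + 23) = 470 - 3P.
470 - 3P = -1 + 2P gives seller price Ps = 94.2; buyers pay Pb = 94.2 + 23 = 117.2.
New quantity: Q = 539 − 3(117.2) = 187.4.
DWL = ½ × 23 × (215 − 187.4) = 317.4.

Deadweight loss = 317.4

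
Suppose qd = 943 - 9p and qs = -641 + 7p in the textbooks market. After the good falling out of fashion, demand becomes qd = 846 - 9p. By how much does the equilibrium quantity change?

Δq = -42.4375

Original equilibrium: p* = 99, q* = 52.
New equilibrium: 846 - 9p = -641 + 7p, so 1487 = 16p and p' = 92.9375; q' = 846 − 9(92.9375) = 9.5625.
Change in quantity: 9.5625 − 52 = -42.4375.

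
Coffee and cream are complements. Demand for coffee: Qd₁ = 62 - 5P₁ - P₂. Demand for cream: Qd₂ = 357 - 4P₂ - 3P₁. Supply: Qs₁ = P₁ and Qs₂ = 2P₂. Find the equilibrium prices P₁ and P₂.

P₁ = 5/11, P₂ = 652/11

Market 1: 62 - 5P₁ - P₂ = P₁ → 6P₁ + P₂ = 62.
Market 2: 6P₂ + 3P₁ = 357.
Eliminating P₂: 6×(1) − 1×(2) gives 33P₁ = 15, so P₁ = 5/11.
Back-substitute into (2): P₂ = (357 − 3×5/11) / 6 = 652/11.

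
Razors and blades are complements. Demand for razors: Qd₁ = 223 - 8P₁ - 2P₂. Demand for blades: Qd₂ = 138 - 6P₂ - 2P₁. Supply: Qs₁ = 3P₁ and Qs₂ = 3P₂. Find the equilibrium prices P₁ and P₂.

P₁ = 1731/95, P₂ = 1072/95

Market 1: 223 - 8P₁ - 2P₂ = 3P₁ → 11P₁ + 2P₂ = 223.
Market 2: 9P₂ + 2P₁ = 138.
Eliminating P₂: 9×(1) − 2×(2) gives 95P₁ = 1731, so P₁ = 1731/95.
Back-substitute into (2): P₂ = (138 − 2×1731/95) / 9 = 1072/95.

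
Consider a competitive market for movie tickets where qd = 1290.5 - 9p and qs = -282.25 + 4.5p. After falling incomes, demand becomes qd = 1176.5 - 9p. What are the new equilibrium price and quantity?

p' = 1945/18, q' = 204

Original equilibrium: p* = 116.5, q* = 242.
New equilibrium: 1176.5 - 9p = -282.25 + 4.5p, so 1458.75 = 13.5p and p' = 1945/18; q' = 1176.5 − 9(1945/18) = 204.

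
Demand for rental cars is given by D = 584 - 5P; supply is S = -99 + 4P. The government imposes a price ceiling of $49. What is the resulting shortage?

Equilibrium price would be P* = 683/9, so the ceiling at 49 binds.
At P = 49: D = 584 − 5(49) = 339, S = -99 + 4(49) = 97.
Shortage = 339 − 97 = 242.

Shortage = 242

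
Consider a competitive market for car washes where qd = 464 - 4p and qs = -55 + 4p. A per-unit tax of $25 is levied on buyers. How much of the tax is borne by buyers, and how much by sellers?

Pre-tax equilibrium: p* = 64.875, q* = 204.5.
Tax on buyers shifts demand to qd = 464 − 4(p + 25) = 364 - 4p.
364 - 4p = -55 + 4p gives seller price ps = 52.375; buyers pay pb = 52.375 + 25 = 77.375.
New quantity: q = 464 − 4(77.375) = 154.5.
Buyer burden = 77.375 − 64.875 = 12.5; seller burden = 64.875 − 52.375 = 12.5.

Buyers bear $12.5, sellers bear $12.5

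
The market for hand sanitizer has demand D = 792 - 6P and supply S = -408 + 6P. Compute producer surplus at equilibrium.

Equilibrium: 792 - 6P = -408 + 6P gives P* = 100, Q* = 192.
Supply starts at P = 68 (where S = 0).
PS = ½(100 − 68)(192) = 3072.

Producer surplus = 3072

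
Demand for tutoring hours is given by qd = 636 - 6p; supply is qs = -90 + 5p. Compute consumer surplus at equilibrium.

Equilibrium: 636 - 6p = -90 + 5p gives p* = 66, q* = 240.
Demand choke price (qd = 0): p = 106.
CS = ½(106 − 66)(240) = 4800.

Consumer surplus = 4800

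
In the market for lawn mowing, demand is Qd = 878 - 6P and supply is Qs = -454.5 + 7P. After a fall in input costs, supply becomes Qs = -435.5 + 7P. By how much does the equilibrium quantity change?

ΔQ = 114/13

Original equilibrium: P* = 102.5, Q* = 263.
New equilibrium: 878 - 6P = -435.5 + 7P, so 1313.5 = 13P and P' = 2627/26; Q' = 878 − 6(2627/26) = 3533/13.
Change in quantity: 3533/13 − 263 = 114/13.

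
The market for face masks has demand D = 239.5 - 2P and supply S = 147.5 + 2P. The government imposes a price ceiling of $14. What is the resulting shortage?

Shortage = 36

Equilibrium price would be P* = 23, so the ceiling at 14 binds.
At P = 14: D = 239.5 − 2(14) = 211.5, S = 147.5 + 2(14) = 175.5.
Shortage = 211.5 − 175.5 = 36.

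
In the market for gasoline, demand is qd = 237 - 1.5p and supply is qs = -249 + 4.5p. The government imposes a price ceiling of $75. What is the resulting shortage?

Equilibrium price would be p* = 81, so the ceiling at 75 binds.
At p = 75: qd = 237 − 1.5(75) = 124.5, qs = -249 + 4.5(75) = 88.5.
Shortage = 124.5 − 88.5 = 36.

Shortage = 36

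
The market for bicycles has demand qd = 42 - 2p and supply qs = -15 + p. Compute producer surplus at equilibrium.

Equilibrium: 42 - 2p = -15 + p gives p* = 19, q* = 4.
Supply starts at p = 15 (where qs = 0).
PS = ½(19 − 15)(4) = 8.

Producer surplus = 8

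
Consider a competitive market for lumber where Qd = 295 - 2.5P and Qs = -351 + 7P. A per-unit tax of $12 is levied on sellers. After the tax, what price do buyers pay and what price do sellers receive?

Buyers pay 1460/19, sellers receive 1232/19

Pre-tax equilibrium: P* = 68, Q* = 125.
Tax on sellers shifts supply to Qs = -351 + 7(P − 12) = -435 + 7P.
295 - 2.5P = -435 + 7P gives buyer price Pb = 1460/19; sellers receive Ps = 1460/19 − 12 = 1232/19.
New quantity: Q = 295 − 2.5(1460/19) = 1955/19.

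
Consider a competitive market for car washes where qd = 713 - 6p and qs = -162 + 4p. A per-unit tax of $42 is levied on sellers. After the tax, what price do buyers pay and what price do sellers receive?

Pre-tax equilibrium: p* = 87.5, q* = 188.
Tax on sellers shifts supply to qs = -162 + 4(p − 42) = -330 + 4p.
713 - 6p = -330 + 4p gives buyer price pb = 104.3; sellers receive ps = 104.3 − 42 = 62.3.
New quantity: q = 713 − 6(104.3) = 87.2.

Buyers pay $104.3, sellers receive $62.3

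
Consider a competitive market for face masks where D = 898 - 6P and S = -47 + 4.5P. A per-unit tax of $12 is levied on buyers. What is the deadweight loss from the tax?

Deadweight loss = 1296/7

Pre-tax equilibrium: P* = 90, Q* = 358.
Tax on buyers shifts demand to D = 898 − 6(P + 12) = 826 - 6P.
826 - 6P = -47 + 4.5P gives seller price Ps = 582/7; buyers pay Pb = 582/7 + 12 = 666/7.
New quantity: Q = 898 − 6(666/7) = 2290/7.
DWL = ½ × 12 × (358 − 2290/7) = 1296/7.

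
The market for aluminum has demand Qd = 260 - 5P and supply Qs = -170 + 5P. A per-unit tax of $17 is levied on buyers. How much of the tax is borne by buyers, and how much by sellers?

Pre-tax equilibrium: P* = 43, Q* = 45.
Tax on buyers shifts demand to Qd = 260 − 5(P + 17) = 175 - 5P.
175 - 5P = -170 + 5P gives seller price Ps = 34.5; buyers pay Pb = 34.5 + 17 = 51.5.
New quantity: Q = 260 − 5(51.5) = 2.5.
Buyer burden = 51.5 − 43 = 8.5; seller burden = 43 − 34.5 = 8.5.

Buyers bear $8.5, sellers bear $8.5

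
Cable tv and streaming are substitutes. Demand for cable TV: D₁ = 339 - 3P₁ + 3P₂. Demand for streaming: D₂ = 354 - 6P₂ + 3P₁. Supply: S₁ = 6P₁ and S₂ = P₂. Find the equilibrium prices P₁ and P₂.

Market 1: 339 - 3P₁ + 3P₂ = 6P₁ → 9P₁ - 3P₂ = 339.
Market 2: 7P₂ - 3P₁ = 354.
Eliminating P₂: 7×(1) + 3×(2) gives 54P₁ = 3435, so P₁ = 1145/18.
Back-substitute into (2): P₂ = (354 + 3×1145/18) / 7 = 467/6.

P₁ = 1145/18, P₂ = 467/6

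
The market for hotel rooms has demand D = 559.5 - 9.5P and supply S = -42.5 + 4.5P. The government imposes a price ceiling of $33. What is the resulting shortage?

Equilibrium price would be P* = 43, so the ceiling at 33 binds.
At P = 33: D = 559.5 − 9.5(33) = 246, S = -42.5 + 4.5(33) = 106.
Shortage = 246 − 106 = 140.

Shortage = 140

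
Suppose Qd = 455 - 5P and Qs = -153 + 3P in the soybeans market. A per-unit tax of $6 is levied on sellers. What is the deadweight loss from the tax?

Pre-tax equilibrium: P* = 76, Q* = 75.
Tax on sellers shifts supply to Qs = -153 + 3(P − 6) = -171 + 3P.
455 - 5P = -171 + 3P gives buyer price Pb = 78.25; sellers receive Ps = 78.25 − 6 = 72.25.
New quantity: Q = 455 − 5(78.25) = 63.75.
DWL = ½ × 6 × (75 − 63.75) = 33.75.

Deadweight loss = 33.75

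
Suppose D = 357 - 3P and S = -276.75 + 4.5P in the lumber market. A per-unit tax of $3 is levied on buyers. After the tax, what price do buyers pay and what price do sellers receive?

Pre-tax equilibrium: P* = 84.5, Q* = 103.5.
Tax on buyers shifts demand to D = 357 − 3(P + 3) = 348 - 3P.
348 - 3P = -276.75 + 4.5P gives seller price Ps = 83.3; buyers pay Pb = 83.3 + 3 = 86.3.
New quantity: Q = 357 − 3(86.3) = 98.1.

Buyers pay $86.3, sellers receive $83.3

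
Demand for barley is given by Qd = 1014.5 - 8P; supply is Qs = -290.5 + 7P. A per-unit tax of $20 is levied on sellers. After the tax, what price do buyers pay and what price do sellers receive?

Buyers pay 289/3, sellers receive 229/3

Pre-tax equilibrium: P* = 87, Q* = 318.5.
Tax on sellers shifts supply to Qs = -290.5 + 7(P − 20) = -430.5 + 7P.
1014.5 - 8P = -430.5 + 7P gives buyer price Pb = 289/3; sellers receive Ps = 289/3 − 20 = 229/3.
New quantity: Q = 1014.5 − 8(289/3) = 1463/6.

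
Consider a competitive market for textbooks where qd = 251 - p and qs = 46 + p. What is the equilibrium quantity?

q* = 148.5

Set qd = qs: 251 - p = 46 + p.
205 = 2p, so p* = 102.5.
q* = 251 − 1(102.5) = 148.5.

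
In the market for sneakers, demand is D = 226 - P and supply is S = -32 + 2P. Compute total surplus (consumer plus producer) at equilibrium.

Total surplus = 14700

Equilibrium: 226 - P = -32 + 2P gives P* = 86, Q* = 140.
Demand choke price: P = 226; supply starts at P = 16.
CS = ½(226 − 86)(140) = 9800; PS = ½(86 − 16)(140) = 4900.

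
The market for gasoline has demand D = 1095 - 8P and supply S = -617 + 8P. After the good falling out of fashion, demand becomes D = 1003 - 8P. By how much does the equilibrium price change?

Original equilibrium: P* = 107, Q* = 239.
New equilibrium: 1003 - 8P = -617 + 8P, so 1620 = 16P and P' = 101.25; Q' = 1003 − 8(101.25) = 193.
Change in price: 101.25 − 107 = -5.75.

ΔP = -5.75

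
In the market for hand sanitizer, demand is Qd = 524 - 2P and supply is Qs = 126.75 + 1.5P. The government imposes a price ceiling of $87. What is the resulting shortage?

Shortage = 92.75

Equilibrium price would be P* = 113.5, so the ceiling at 87 binds.
At P = 87: Qd = 524 − 2(87) = 350, Qs = 126.75 + 1.5(87) = 257.25.
Shortage = 350 − 257.25 = 92.75.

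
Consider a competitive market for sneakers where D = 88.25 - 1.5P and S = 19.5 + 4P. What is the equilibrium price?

Set D = S: 88.25 - 1.5P = 19.5 + 4P.
68.75 = 5.5P, so P* = 12.5.
Q* = 88.25 − 1.5(12.5) = 69.5.

P* = 12.5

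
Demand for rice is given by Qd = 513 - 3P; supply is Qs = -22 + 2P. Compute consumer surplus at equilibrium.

Consumer surplus = 6144

Equilibrium: 513 - 3P = -22 + 2P gives P* = 107, Q* = 192.
Demand choke price (Qd = 0): P = 171.
CS = ½(171 − 107)(192) = 6144.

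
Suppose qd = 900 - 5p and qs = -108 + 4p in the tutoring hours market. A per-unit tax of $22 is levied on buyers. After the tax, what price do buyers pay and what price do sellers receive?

Pre-tax equilibrium: p* = 112, q* = 340.
Tax on buyers shifts demand to qd = 900 − 5(p + 22) = 790 - 5p.
790 - 5p = -108 + 4p gives seller price ps = 898/9; buyers pay pb = 898/9 + 22 = 1096/9.
New quantity: q = 900 − 5(1096/9) = 2620/9.

Buyers pay 1096/9, sellers receive 898/9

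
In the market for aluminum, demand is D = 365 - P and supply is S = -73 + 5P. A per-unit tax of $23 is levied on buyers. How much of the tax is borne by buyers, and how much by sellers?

Buyers bear 115/6, sellers bear 23/6

Pre-tax equilibrium: P* = 73, Q* = 292.
Tax on buyers shifts demand to D = 365 − 1(P + 23) = 342 - P.
342 - P = -73 + 5P gives seller price Ps = 415/6; buyers pay Pb = 415/6 + 23 = 553/6.
New quantity: Q = 365 − 1(553/6) = 1637/6.
Buyer burden = 553/6 − 73 = 115/6; seller burden = 73 − 415/6 = 23/6.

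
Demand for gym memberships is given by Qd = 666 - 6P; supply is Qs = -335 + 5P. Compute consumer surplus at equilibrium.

Consumer surplus = 1200

Equilibrium: 666 - 6P = -335 + 5P gives P* = 91, Q* = 120.
Demand choke price (Qd = 0): P = 111.
CS = ½(111 − 91)(120) = 1200.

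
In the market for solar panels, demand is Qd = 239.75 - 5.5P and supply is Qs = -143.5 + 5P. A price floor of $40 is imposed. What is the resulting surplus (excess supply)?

Surplus = 36.75

Equilibrium price would be P* = 36.5, so the floor at 40 binds.
At P = 40: Qd = 19.75, Qs = 56.5.
Surplus = 56.5 − 19.75 = 36.75.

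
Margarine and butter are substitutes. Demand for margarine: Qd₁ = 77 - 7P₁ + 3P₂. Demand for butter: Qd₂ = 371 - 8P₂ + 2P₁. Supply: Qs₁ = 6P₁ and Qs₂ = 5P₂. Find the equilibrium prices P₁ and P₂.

Market 1: 77 - 7P₁ + 3P₂ = 6P₁ → 13P₁ - 3P₂ = 77.
Market 2: 13P₂ - 2P₁ = 371.
Eliminating P₂: 13×(1) + 3×(2) gives 163P₁ = 2114, so P₁ = 2114/163.
Back-substitute into (2): P₂ = (371 + 2×2114/163) / 13 = 4977/163.

P₁ = 2114/163, P₂ = 4977/163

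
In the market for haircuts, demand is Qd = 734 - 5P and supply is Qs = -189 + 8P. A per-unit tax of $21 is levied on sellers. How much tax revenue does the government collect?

Tax revenue = 85827/13

Pre-tax equilibrium: P* = 71, Q* = 379.
Tax on sellers shifts supply to Qs = -189 + 8(P − 21) = -357 + 8P.
734 - 5P = -357 + 8P gives buyer price Pb = 1091/13; sellers receive Ps = 1091/13 − 21 = 818/13.
New quantity: Q = 734 − 5(1091/13) = 4087/13.
Revenue = 21 × 4087/13 = 85827/13.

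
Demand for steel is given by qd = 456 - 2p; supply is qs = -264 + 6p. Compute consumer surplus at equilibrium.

Equilibrium: 456 - 2p = -264 + 6p gives p* = 90, q* = 276.
Demand choke price (qd = 0): p = 228.
CS = ½(228 − 90)(276) = 19044.

Consumer surplus = 19044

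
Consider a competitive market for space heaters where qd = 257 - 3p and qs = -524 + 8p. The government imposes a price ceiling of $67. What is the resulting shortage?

Equilibrium price would be p* = 71, so the ceiling at 67 binds.
At p = 67: qd = 257 − 3(67) = 56, qs = -524 + 8(67) = 12.
Shortage = 56 − 12 = 44.

Shortage = 44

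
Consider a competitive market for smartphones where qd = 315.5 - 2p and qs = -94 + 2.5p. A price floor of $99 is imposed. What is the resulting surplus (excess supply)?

Surplus = 36

Equilibrium price would be p* = 91, so the floor at 99 binds.
At p = 99: qd = 117.5, qs = 153.5.
Surplus = 153.5 − 117.5 = 36.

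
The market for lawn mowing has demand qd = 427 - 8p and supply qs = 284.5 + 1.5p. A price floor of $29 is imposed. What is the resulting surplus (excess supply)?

Surplus = 133

Equilibrium price would be p* = 15, so the floor at 29 binds.
At p = 29: qd = 195, qs = 328.
Surplus = 328 − 195 = 133.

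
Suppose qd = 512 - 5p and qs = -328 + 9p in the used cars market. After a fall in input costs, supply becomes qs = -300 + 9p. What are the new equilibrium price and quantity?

Original equilibrium: p* = 60, q* = 212.
New equilibrium: 512 - 5p = -300 + 9p, so 812 = 14p and p' = 58; q' = 512 − 5(58) = 222.

p' = 58, q' = 222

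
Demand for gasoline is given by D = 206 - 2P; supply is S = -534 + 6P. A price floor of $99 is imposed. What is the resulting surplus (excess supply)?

Surplus = 52

Equilibrium price would be P* = 92.5, so the floor at 99 binds.
At P = 99: D = 8, S = 60.
Surplus = 60 − 8 = 52.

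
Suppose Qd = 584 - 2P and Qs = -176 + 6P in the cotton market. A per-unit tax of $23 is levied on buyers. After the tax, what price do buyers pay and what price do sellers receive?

Pre-tax equilibrium: P* = 95, Q* = 394.
Tax on buyers shifts demand to Qd = 584 − 2(P + 23) = 538 - 2P.
538 - 2P = -176 + 6P gives seller price Ps = 89.25; buyers pay Pb = 89.25 + 23 = 112.25.
New quantity: Q = 584 − 2(112.25) = 359.5.

Buyers pay $112.25, sellers receive $89.25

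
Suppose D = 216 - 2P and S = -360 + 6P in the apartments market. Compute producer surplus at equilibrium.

Equilibrium: 216 - 2P = -360 + 6P gives P* = 72, Q* = 72.
Supply starts at P = 60 (where S = 0).
PS = ½(72 − 60)(72) = 432.

Producer surplus = 432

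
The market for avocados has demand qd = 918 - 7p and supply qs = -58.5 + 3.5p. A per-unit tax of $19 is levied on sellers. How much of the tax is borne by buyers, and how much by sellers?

Buyers bear 19/3, sellers bear 38/3

Pre-tax equilibrium: p* = 93, q* = 267.
Tax on sellers shifts supply to qs = -58.5 + 3.5(p − 19) = -125 + 3.5p.
918 - 7p = -125 + 3.5p gives buyer price pb = 298/3; sellers receive ps = 298/3 − 19 = 241/3.
New quantity: q = 918 − 7(298/3) = 668/3.
Buyer burden = 298/3 − 93 = 19/3; seller burden = 93 − 241/3 = 38/3.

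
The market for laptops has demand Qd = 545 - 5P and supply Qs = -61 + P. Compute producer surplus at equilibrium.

Equilibrium: 545 - 5P = -61 + P gives P* = 101, Q* = 40.
Supply starts at P = 61 (where Qs = 0).
PS = ½(101 − 61)(40) = 800.

Producer surplus = 800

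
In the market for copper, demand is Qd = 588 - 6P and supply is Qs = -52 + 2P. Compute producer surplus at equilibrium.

Equilibrium: 588 - 6P = -52 + 2P gives P* = 80, Q* = 108.
Supply starts at P = 26 (where Qs = 0).
PS = ½(80 − 26)(108) = 2916.

Producer surplus = 2916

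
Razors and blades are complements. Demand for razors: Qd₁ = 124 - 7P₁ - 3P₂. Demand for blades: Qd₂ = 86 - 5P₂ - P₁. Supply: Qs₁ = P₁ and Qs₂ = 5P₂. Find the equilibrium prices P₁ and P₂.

P₁ = 982/77, P₂ = 564/77

Market 1: 124 - 7P₁ - 3P₂ = P₁ → 8P₁ + 3P₂ = 124.
Market 2: 10P₂ + P₁ = 86.
Eliminating P₂: 10×(1) − 3×(2) gives 77P₁ = 982, so P₁ = 982/77.
Back-substitute into (2): P₂ = (86 − 1×982/77) / 10 = 564/77.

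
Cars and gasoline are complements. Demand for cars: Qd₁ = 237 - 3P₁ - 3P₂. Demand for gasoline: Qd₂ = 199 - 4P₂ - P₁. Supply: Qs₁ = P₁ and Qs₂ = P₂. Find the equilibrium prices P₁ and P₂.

Market 1: 237 - 3P₁ - 3P₂ = P₁ → 4P₁ + 3P₂ = 237.
Market 2: 5P₂ + P₁ = 199.
Eliminating P₂: 5×(1) − 3×(2) gives 17P₁ = 588, so P₁ = 588/17.
Back-substitute into (2): P₂ = (199 − 1×588/17) / 5 = 559/17.

P₁ = 588/17, P₂ = 559/17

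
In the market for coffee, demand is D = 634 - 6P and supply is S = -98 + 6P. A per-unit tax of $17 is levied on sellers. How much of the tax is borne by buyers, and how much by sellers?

Buyers bear $8.5, sellers bear $8.5

Pre-tax equilibrium: P* = 61, Q* = 268.
Tax on sellers shifts supply to S = -98 + 6(P − 17) = -200 + 6P.
634 - 6P = -200 + 6P gives buyer price Pb = 69.5; sellers receive Ps = 69.5 − 17 = 52.5.
New quantity: Q = 634 − 6(69.5) = 217.
Buyer burden = 69.5 − 61 = 8.5; seller burden = 61 − 52.5 = 8.5.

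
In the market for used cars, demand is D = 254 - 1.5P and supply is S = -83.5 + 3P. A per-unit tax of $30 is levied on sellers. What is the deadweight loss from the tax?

Deadweight loss = 450

Pre-tax equilibrium: P* = 75, Q* = 141.5.
Tax on sellers shifts supply to S = -83.5 + 3(P − 30) = -173.5 + 3P.
254 - 1.5P = -173.5 + 3P gives buyer price Pb = 95; sellers receive Ps = 95 − 30 = 65.
New quantity: Q = 254 − 1.5(95) = 111.5.
DWL = ½ × 30 × (141.5 − 111.5) = 450.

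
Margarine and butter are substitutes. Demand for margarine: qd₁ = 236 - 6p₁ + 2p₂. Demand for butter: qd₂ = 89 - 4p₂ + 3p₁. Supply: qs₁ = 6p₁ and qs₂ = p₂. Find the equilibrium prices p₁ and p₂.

p₁ = 679/27, p₂ = 296/9

Market 1: 236 - 6p₁ + 2p₂ = 6p₁ → 12p₁ - 2p₂ = 236.
Market 2: 5p₂ - 3p₁ = 89.
Eliminating p₂: 5×(1) + 2×(2) gives 54p₁ = 1358, so p₁ = 679/27.
Back-substitute into (2): p₂ = (89 + 3×679/27) / 5 = 296/9.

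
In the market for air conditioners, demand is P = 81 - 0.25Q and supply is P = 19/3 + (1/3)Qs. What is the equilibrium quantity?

Q* = 128

Set the two price expressions equal: 81 - 0.25Q = 19/3 + (1/3)Q.
224/3 = (7/12)Q, so Q* = 128.
P* = 81 − (0.25)(128) = 49.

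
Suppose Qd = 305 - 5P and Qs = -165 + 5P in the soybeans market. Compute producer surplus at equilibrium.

Equilibrium: 305 - 5P = -165 + 5P gives P* = 47, Q* = 70.
Supply starts at P = 33 (where Qs = 0).
PS = ½(47 − 33)(70) = 490.

Producer surplus = 490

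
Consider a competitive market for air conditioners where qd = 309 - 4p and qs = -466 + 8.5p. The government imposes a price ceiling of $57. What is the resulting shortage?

Equilibrium price would be p* = 62, so the ceiling at 57 binds.
At p = 57: qd = 309 − 4(57) = 81, qs = -466 + 8.5(57) = 18.5.
Shortage = 81 − 18.5 = 62.5.

Shortage = 62.5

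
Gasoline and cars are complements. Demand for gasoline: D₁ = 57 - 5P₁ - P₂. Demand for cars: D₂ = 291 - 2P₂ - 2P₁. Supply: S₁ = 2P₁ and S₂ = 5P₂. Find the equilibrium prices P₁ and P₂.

P₁ = 108/47, P₂ = 1923/47

Market 1: 57 - 5P₁ - P₂ = 2P₁ → 7P₁ + P₂ = 57.
Market 2: 7P₂ + 2P₁ = 291.
Eliminating P₂: 7×(1) − 1×(2) gives 47P₁ = 108, so P₁ = 108/47.
Back-substitute into (2): P₂ = (291 − 2×108/47) / 7 = 1923/47.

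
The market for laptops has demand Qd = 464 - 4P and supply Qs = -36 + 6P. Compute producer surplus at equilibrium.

Producer surplus = 5808

Equilibrium: 464 - 4P = -36 + 6P gives P* = 50, Q* = 264.
Supply starts at P = 6 (where Qs = 0).
PS = ½(50 − 6)(264) = 5808.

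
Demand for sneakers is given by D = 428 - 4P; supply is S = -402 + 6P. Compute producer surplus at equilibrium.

Producer surplus = 768

Equilibrium: 428 - 4P = -402 + 6P gives P* = 83, Q* = 96.
Supply starts at P = 67 (where S = 0).
PS = ½(83 − 67)(96) = 768.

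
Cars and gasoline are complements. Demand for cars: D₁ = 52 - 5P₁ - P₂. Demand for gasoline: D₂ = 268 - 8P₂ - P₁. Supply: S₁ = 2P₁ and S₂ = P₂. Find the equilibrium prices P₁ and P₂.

Market 1: 52 - 5P₁ - P₂ = 2P₁ → 7P₁ + P₂ = 52.
Market 2: 9P₂ + P₁ = 268.
Eliminating P₂: 9×(1) − 1×(2) gives 62P₁ = 200, so P₁ = 100/31.
Back-substitute into (2): P₂ = (268 − 1×100/31) / 9 = 912/31.

P₁ = 100/31, P₂ = 912/31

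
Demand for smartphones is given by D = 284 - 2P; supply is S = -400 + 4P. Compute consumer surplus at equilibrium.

Equilibrium: 284 - 2P = -400 + 4P gives P* = 114, Q* = 56.
Demand choke price (D = 0): P = 142.
CS = ½(142 − 114)(56) = 784.

Consumer surplus = 784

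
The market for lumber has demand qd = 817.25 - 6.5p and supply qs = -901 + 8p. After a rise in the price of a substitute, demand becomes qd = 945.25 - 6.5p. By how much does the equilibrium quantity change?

Original equilibrium: p* = 118.5, q* = 47.
New equilibrium: 945.25 - 6.5p = -901 + 8p, so 1846.25 = 14.5p and p' = 7385/58; q' = 945.25 − 6.5(7385/58) = 3411/29.
Change in quantity: 3411/29 − 47 = 2048/29.

Δq = 2048/29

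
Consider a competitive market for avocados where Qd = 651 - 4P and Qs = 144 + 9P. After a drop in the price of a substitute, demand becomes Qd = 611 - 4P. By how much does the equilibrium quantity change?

ΔQ = -360/13

Original equilibrium: P* = 39, Q* = 495.
New equilibrium: 611 - 4P = 144 + 9P, so 467 = 13P and P' = 467/13; Q' = 611 − 4(467/13) = 6075/13.
Change in quantity: 6075/13 − 495 = -360/13.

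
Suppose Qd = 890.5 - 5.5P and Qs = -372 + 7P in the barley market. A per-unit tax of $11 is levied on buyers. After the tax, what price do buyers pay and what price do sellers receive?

Buyers pay $107.16, sellers receive $96.16

Pre-tax equilibrium: P* = 101, Q* = 335.
Tax on buyers shifts demand to Qd = 890.5 − 5.5(P + 11) = 830 - 5.5P.
830 - 5.5P = -372 + 7P gives seller price Ps = 96.16; buyers pay Pb = 96.16 + 11 = 107.16.
New quantity: Q = 890.5 − 5.5(107.16) = 301.12.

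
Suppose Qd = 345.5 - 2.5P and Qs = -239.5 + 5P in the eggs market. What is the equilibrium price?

P* = 78

Set Qd = Qs: 345.5 - 2.5P = -239.5 + 5P.
585 = 7.5P, so P* = 78.
Q* = 345.5 − 2.5(78) = 150.5.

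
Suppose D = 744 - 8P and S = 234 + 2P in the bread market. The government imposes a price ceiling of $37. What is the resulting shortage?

Shortage = 140

Equilibrium price would be P* = 51, so the ceiling at 37 binds.
At P = 37: D = 744 − 8(37) = 448, S = 234 + 2(37) = 308.
Shortage = 448 − 308 = 140.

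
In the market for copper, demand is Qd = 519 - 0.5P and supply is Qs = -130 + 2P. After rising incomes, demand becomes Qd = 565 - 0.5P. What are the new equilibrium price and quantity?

P' = 278, Q' = 426

Original equilibrium: P* = 259.6, Q* = 389.2.
New equilibrium: 565 - 0.5P = -130 + 2P, so 695 = 2.5P and P' = 278; Q' = 565 − 0.5(278) = 426.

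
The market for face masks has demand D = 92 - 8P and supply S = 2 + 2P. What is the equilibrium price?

P* = 9

Set D = S: 92 - 8P = 2 + 2P.
90 = 10P, so P* = 9.
Q* = 92 − 8(9) = 20.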